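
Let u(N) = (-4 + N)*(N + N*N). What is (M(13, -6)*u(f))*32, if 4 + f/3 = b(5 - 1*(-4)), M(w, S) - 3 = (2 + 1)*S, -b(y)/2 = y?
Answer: 144144000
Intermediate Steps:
b(y) = -2*y
M(w, S) = 3 + 3*S (M(w, S) = 3 + (2 + 1)*S = 3 + 3*S)
f = -66 (f = -12 + 3*(-2*(5 - 1*(-4))) = -12 + 3*(-2*(5 + 4)) = -12 + 3*(-2*9) = -12 + 3*(-18) = -12 - 54 = -66)
u(N) = (-4 + N)*(N + N²)
(M(13, -6)*u(f))*32 = ((3 + 3*(-6))*(-66*(-4 + (-66)² - 3*(-66))))*32 = ((3 - 18)*(-66*(-4 + 4356 + 198)))*32 = -(-990)*4550*32 = -15*(-300300)*32 = 4504500*32 = 144144000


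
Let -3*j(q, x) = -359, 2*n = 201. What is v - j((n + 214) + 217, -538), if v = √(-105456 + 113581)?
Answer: -359/3 + 25*√13 ≈ -29.528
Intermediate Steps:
n = 201/2 (n = (½)*201 = 201/2 ≈ 100.50)
v = 25*√13 (v = √8125 = 25*√13 ≈ 90.139)
j(q, x) = 359/3 (j(q, x) = -⅓*(-359) = 359/3)
v - j((n + 214) + 217, -538) = 25*√13 - 1*359/3 = 25*√13 - 359/3 = -359/3 + 25*√13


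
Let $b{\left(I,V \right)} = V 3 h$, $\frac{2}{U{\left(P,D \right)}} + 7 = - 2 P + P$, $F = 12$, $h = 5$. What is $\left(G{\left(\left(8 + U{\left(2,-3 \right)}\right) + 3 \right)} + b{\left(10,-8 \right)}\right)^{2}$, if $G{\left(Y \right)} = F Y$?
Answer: $\frac{784}{9} \approx 87.111$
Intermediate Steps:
$U{\left(P,D \right)} = \frac{2}{-7 - P}$ ($U{\left(P,D \right)} = \frac{2}{-7 + \left(- 2 P + P\right)} = \frac{2}{-7 - P}$)
$G{\left(Y \right)} = 12 Y$
$b{\left(I,V \right)} = 15 V$ ($b{\left(I,V \right)} = V 3 \cdot 5 = 3 V 5 = 15 V$)
$\left(G{\left(\left(8 + U{\left(2,-3 \right)}\right) + 3 \right)} + b{\left(10,-8 \right)}\right)^{2} = \left(12 \left(\left(8 - \frac{2}{7 + 2}\right) + 3\right) + 15 \left(-8\right)\right)^{2} = \left(12 \left(\left(8 - \frac{2}{9}\right) + 3\right) - 120\right)^{2} = \left(12 \left(\frac{70}{9} + 3\right) - 120\right)^{2} = \left(12 \cdot \frac{97}{9} - 120\right)^{2} = \left(\frac{388}{3} - 120\right)^{2} = \left(\frac{28}{3}\right)^{2} = \frac{784}{9}$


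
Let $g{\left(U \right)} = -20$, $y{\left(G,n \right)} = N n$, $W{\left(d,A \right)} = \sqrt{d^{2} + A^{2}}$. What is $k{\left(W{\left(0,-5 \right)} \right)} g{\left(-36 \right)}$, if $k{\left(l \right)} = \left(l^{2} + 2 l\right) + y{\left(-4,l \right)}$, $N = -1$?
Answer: $-600$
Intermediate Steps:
$W{\left(d,A \right)} = \sqrt{A^{2} + d^{2}}$
$y{\left(G,n \right)} = - n$
$k{\left(l \right)} = l + l^{2}$ ($k{\left(l \right)} = \left(l^{2} + 2 l\right) - l = l + l^{2}$)
$k{\left(W{\left(0,-5 \right)} \right)} g{\left(-36 \right)} = \sqrt{\left(-5\right)^{2} + 0^{2}} \left(1 + \sqrt{\left(-5\right)^{2} + 0^{2}}\right) \left(-20\right) = \sqrt{25 + 0} \left(1 + \sqrt{25 + 0}\right) \left(-20\right) = \sqrt{25} \left(1 + \sqrt{25}\right) \left(-20\right) = 5 \left(1 + 5\right) \left(-20\right) = 5 \cdot 6 \left(-20\right) = 30 \left(-20\right) = -600$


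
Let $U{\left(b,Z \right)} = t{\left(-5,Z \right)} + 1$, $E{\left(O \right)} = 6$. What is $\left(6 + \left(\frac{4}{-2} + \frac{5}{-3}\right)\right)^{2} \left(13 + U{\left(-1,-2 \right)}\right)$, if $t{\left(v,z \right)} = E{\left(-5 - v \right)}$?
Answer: $\frac{980}{9} \approx 108.89$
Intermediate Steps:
$t{\left(v,z \right)} = 6$
$U{\left(b,Z \right)} = 7$ ($U{\left(b,Z \right)} = 6 + 1 = 7$)
$\left(6 + \left(\frac{4}{-2} + \frac{5}{-3}\right)\right)^{2} \left(13 + U{\left(-1,-2 \right)}\right) = \left(6 + \left(\frac{4}{-2} + \frac{5}{-3}\right)\right)^{2} \left(13 + 7\right) = \left(6 + \left(4 \left(- \frac{1}{2}\right) + 5 \left(- \frac{1}{3}\right)\right)\right)^{2} \cdot 20 = \left(6 - \frac{11}{3}\right)^{2} \cdot 20 = \left(\frac{7}{3}\right)^{2} \cdot 20 = \frac{49}{9} \cdot 20 = \frac{980}{9}$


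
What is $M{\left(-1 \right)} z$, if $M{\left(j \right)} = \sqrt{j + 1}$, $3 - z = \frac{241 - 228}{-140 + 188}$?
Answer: $0$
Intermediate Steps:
$z = \frac{131}{48}$ ($z = 3 - \frac{241 - 228}{-140 + 188} = 3 - \frac{13}{48} = \frac{131}{48} \approx 2.7292$)
$M{\left(j \right)} = \sqrt{1 + j}$
$M{\left(-1 \right)} z = \sqrt{1 - 1} \cdot \frac{131}{48} = \sqrt{0} \cdot \frac{131}{48} = 0 \cdot \frac{131}{48} = 0$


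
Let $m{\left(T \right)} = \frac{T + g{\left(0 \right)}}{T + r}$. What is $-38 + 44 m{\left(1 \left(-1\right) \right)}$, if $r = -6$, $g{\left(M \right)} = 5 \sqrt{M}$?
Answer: $- \frac{222}{7} \approx -31.714$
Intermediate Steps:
$m{\left(T \right)} = \frac{T}{-6 + T}$ ($m{\left(T \right)} = \frac{T + 5 \sqrt{0}}{T - 6} = \frac{T + 5 \cdot 0}{-6 + T} = \frac{T + 0}{-6 + T} = \frac{T}{-6 + T}$)
$-38 + 44 m{\left(1 \left(-1\right) \right)} = -38 + 44 \frac{1 \left(-1\right)}{-6 + 1 \left(-1\right)} = -38 + 44 \left(- \frac{1}{-6 - 1}\right) = -38 + 44 \left(- \frac{1}{-7}\right) = -38 + 44 \left(\left(-1\right) \left(- \frac{1}{7}\right)\right) = -38 + 44 \cdot \frac{1}{7} = -38 + \frac{44}{7} = - \frac{222}{7}$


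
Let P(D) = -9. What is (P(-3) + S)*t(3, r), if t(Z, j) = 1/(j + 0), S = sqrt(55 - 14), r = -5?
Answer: 9/5 - sqrt(41)/5 ≈ 0.51937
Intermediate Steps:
S = sqrt(41) ≈ 6.4031
t(Z, j) = 1/j
(P(-3) + S)*t(3, r) = (-9 + sqrt(41))/(-5) = (-9 + sqrt(41))*(-1/5) = 9/5 - sqrt(41)/5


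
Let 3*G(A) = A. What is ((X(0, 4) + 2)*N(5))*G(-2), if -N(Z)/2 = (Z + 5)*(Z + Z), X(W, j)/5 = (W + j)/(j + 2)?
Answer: 6400/9 ≈ 711.11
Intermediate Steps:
X(W, j) = 5*(W + j)/(2 + j) (X(W, j) = 5*((W + j)/(j + 2)) = 5*((W + j)/(2 + j)) = 5*(W + j)/(2 + j))
G(A) = A/3
N(Z) = -4*Z*(5 + Z) (N(Z) = -2*(Z + 5)*(Z + Z) = -2*(5 + Z)*2*Z = -4*Z*(5 + Z))
((X(0, 4) + 2)*N(5))*G(-2) = ((5*(0 + 4)/(2 + 4) + 2)*(-4*5*(5 + 5)))*((⅓)*(-2)) = ((5*4/6 + 2)*(-4*5*10))*(-⅔) = ((5*(⅙)*4 + 2)*(-200))*(-⅔) = ((10/3 + 2)*(-200))*(-⅔) = ((16/3)*(-200))*(-⅔) = -3200/3*(-⅔) = 6400/9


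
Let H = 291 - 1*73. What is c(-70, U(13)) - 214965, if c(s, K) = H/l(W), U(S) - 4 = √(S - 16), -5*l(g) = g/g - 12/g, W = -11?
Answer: -4956185/23 ≈ -2.1549e+5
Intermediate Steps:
l(g) = -⅕ + 12/(5*g) (l(g) = -(g/g - 12/g)/5 = -(1 - 12/g)/5 = -⅕ + 12/(5*g))
H = 218 (H = 291 - 73 = 218)
U(S) = 4 + √(-16 + S) (U(S) = 4 + √(S - 16) = 4 + √(-16 + S))
c(s, K) = -11990/23 (c(s, K) = 218/(((⅕)*(12 - 1*(-11))/(-11))) = 218/(((⅕)*(-1/11)*(12 + 11))) = 218/(((⅕)*(-1/11)*23)) = 218/(-23/55) = 218*(-55/23) = -11990/23)
c(-70, U(13)) - 214965 = -11990/23 - 214965 = -4956185/23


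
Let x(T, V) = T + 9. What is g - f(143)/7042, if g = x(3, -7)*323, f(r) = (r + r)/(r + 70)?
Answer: 2906895205/749973 ≈ 3876.0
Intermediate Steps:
f(r) = 2*r/(70 + r) (f(r) = (2*r)/(70 + r) = 2*r/(70 + r))
x(T, V) = 9 + T
g = 3876 (g = (9 + 3)*323 = 12*323 = 3876)
g - f(143)/7042 = 3876 - 2*143/(70 + 143)/7042 = 3876 - 2*143/213/7042 = 3876 - 2*143*(1/213)/7042 = 3876 - 286/(213*7042) = 3876 - 1*143/749973 = 3876 - 143/749973 = 2906895205/749973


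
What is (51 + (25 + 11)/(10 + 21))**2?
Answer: 2614689/961 ≈ 2720.8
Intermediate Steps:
(51 + (25 + 11)/(10 + 21))**2 = (51 + 36/31)**2 = (1617/31)**2 = 2614689/961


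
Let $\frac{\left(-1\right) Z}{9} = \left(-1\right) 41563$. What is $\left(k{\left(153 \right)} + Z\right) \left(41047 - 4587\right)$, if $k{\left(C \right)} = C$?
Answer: $13644061200$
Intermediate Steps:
$Z = 374067$ ($Z = - 9 \left(\left(-1\right) 41563\right) = \left(-9\right) \left(-41563\right) = 374067$)
$\left(k{\left(153 \right)} + Z\right) \left(41047 - 4587\right) = \left(153 + 374067\right) \left(41047 - 4587\right) = 374220 \cdot 36460 = 13644061200$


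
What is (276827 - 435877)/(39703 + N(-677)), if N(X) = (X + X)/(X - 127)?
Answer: -63938100/15961283 ≈ -4.0058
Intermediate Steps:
N(X) = 2*X/(-127 + X) (N(X) = (2*X)/(-127 + X) = 2*X/(-127 + X))
(276827 - 435877)/(39703 + N(-677)) = (276827 - 435877)/(39703 + 2*(-677)/(-127 - 677)) = -159050/(39703 + 2*(-677)/(-804)) = -159050/(39703 + 2*(-677)*(-1/804)) = -159050/(39703 + 677/402) = -159050/15961283/402 = -159050*402/15961283 = -63938100/15961283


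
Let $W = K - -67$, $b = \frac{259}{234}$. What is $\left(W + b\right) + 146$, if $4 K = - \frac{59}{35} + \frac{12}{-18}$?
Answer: $\frac{3497437}{16380} \approx 213.52$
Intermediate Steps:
$K = - \frac{247}{420}$ ($K = \frac{- \frac{59}{35} + \frac{12}{-18}}{4} = \frac{\left(-59\right) \frac{1}{35} + 12 \left(- \frac{1}{18}\right)}{4} = \frac{- \frac{59}{35} - \frac{2}{3}}{4} = \frac{1}{4} \left(- \frac{247}{105}\right) = - \frac{247}{420} \approx -0.58809$)
$b = \frac{259}{234}$ ($b = 259 \cdot \frac{1}{234} = \frac{259}{234} \approx 1.1068$)
$W = \frac{27893}{420}$ ($W = - \frac{247}{420} - -67 = - \frac{247}{420} + 67 = \frac{27893}{420} \approx 66.412$)
$\left(W + b\right) + 146 = \left(\frac{27893}{420} + \frac{259}{234}\right) + 146 = \frac{1105957}{16380} + 146 = \frac{3497437}{16380}$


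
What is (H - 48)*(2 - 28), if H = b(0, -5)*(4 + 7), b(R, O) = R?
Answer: 1248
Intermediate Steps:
H = 0 (H = 0*(4 + 7) = 0*11 = 0)
(H - 48)*(2 - 28) = (0 - 48)*(2 - 28) = -48*(-26) = 1248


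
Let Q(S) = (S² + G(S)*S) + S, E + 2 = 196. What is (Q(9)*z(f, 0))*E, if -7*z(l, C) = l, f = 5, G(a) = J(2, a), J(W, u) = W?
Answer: -104760/7 ≈ -14966.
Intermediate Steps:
G(a) = 2
E = 194 (E = -2 + 196 = 194)
z(l, C) = -l/7
Q(S) = S² + 3*S (Q(S) = (S² + 2*S) + S = S² + 3*S)
(Q(9)*z(f, 0))*E = ((9*(3 + 9))*(-⅐*5))*194 = ((9*12)*(-5/7))*194 = (108*(-5/7))*194 = -540/7*194 = -104760/7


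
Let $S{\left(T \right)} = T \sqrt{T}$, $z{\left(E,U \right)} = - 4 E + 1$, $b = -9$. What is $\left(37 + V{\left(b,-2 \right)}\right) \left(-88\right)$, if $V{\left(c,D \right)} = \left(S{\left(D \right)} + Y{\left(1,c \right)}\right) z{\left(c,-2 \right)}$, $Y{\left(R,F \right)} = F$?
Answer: $26048 + 6512 i \sqrt{2} \approx 26048.0 + 9209.4 i$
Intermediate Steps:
$z{\left(E,U \right)} = 1 - 4 E$
$S{\left(T \right)} = T^{\frac{3}{2}}$
$V{\left(c,D \right)} = \left(1 - 4 c\right) \left(c + D^{\frac{3}{2}}\right)$ ($V{\left(c,D \right)} = \left(D^{\frac{3}{2}} + c\right) \left(1 - 4 c\right) = \left(c + D^{\frac{3}{2}}\right) \left(1 - 4 c\right) = \left(1 - 4 c\right) \left(c + D^{\frac{3}{2}}\right)$)
$\left(37 + V{\left(b,-2 \right)}\right) \left(-88\right) = \left(37 - \left(-1 + 4 \left(-9\right)\right) \left(-9 + \left(-2\right)^{\frac{3}{2}}\right)\right) \left(-88\right) = \left(37 - \left(-1 - 36\right) \left(-9 - 2 i \sqrt{2}\right)\right) \left(-88\right) = \left(37 - - 37 \left(-9 - 2 i \sqrt{2}\right)\right) \left(-88\right) = \left(37 - \left(333 + 74 i \sqrt{2}\right)\right) \left(-88\right) = \left(-296 - 74 i \sqrt{2}\right) \left(-88\right) = 26048 + 6512 i \sqrt{2}$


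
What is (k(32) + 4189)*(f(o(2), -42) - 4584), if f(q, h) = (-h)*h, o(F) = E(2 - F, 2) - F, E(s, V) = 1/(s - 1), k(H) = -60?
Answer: -26210892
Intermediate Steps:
E(s, V) = 1/(-1 + s)
o(F) = 1/(1 - F) - F (o(F) = 1/(-1 + (2 - F)) - F = 1/(1 - F) - F)
f(q, h) = -h²
(k(32) + 4189)*(f(o(2), -42) - 4584) = (-60 + 4189)*(-1*(-42)² - 4584) = 4129*(-1*1764 - 4584) = 4129*(-1764 - 4584) = 4129*(-6348) = -26210892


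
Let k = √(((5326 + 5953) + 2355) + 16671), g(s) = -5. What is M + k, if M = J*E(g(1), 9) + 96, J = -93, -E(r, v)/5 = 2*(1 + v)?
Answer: 9396 + √30305 ≈ 9570.1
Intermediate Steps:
E(r, v) = -10 - 10*v (E(r, v) = -10*(1 + v) = -5*(2 + 2*v) = -10 - 10*v)
M = 9396 (M = -93*(-10 - 10*9) + 96 = -93*(-10 - 90) + 96 = -93*(-100) + 96 = 9300 + 96 = 9396)
k = √30305 (k = √((11279 + 2355) + 16671) = √(13634 + 16671) = √30305 ≈ 174.08)
M + k = 9396 + √30305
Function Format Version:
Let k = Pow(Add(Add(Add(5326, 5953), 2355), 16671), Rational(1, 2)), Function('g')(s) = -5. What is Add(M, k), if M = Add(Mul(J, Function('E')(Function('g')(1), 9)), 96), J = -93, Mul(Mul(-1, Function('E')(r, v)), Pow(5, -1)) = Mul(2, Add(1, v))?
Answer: Add(9396, Pow(30305, Rational(1, 2))) ≈ 9570.1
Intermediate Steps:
Function('E')(r, v) = Add(-10, Mul(-10, v)) (Function('E')(r, v) = Mul(-5, Mul(2, Add(1, v))) = Mul(-5, Add(2, Mul(2, v))) = Add(-10, Mul(-10, v)))
M = 9396 (M = Add(Mul(-93, Add(-10, Mul(-10, 9))), 96) = Add(Mul(-93, Add(-10, -90)), 96) = Add(Mul(-93, -100), 96) = Add(9300, 96) = 9396)
k = Pow(30305, Rational(1, 2)) (k = Pow(Add(Add(11279, 2355), 16671), Rational(1, 2)) = Pow(Add(13634, 16671), Rational(1, 2)) = Pow(30305, Rational(1, 2)) ≈ 174.08)
Add(M, k) = Add(9396, Pow(30305, Rational(1, 2)))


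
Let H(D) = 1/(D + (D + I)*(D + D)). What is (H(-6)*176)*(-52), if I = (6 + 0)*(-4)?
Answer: -4576/177 ≈ -25.853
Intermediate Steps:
I = -24 (I = 6*(-4) = -24)
H(D) = 1/(D + 2*D*(-24 + D)) (H(D) = 1/(D + (D - 24)*(D + D)) = 1/(D + (-24 + D)*(2*D)) = 1/(D + 2*D*(-24 + D)))
(H(-6)*176)*(-52) = ((1/((-6)*(-47 + 2*(-6))))*176)*(-52) = (-1/(6*(-47 - 12))*176)*(-52) = (-⅙/(-59)*176)*(-52) = (-⅙*(-1/59)*176)*(-52) = ((1/354)*176)*(-52) = (88/177)*(-52) = -4576/177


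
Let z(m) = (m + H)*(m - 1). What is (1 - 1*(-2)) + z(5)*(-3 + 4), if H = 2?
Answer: 31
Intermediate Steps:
z(m) = (-1 + m)*(2 + m) (z(m) = (m + 2)*(m - 1) = (2 + m)*(-1 + m) = (-1 + m)*(2 + m))
(1 - 1*(-2)) + z(5)*(-3 + 4) = (1 - 1*(-2)) + (-2 + 5 + 5²)*(-3 + 4) = (1 + 2) + (-2 + 5 + 25)*1 = 3 + 28*1 = 3 + 28 = 31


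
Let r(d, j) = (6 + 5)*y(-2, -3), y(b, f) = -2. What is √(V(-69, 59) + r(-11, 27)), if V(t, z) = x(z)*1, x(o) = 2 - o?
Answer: I*√79 ≈ 8.8882*I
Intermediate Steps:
r(d, j) = -22 (r(d, j) = (6 + 5)*(-2) = 11*(-2) = -22)
V(t, z) = 2 - z (V(t, z) = (2 - z)*1 = 2 - z)
√(V(-69, 59) + r(-11, 27)) = √((2 - 1*59) - 22) = √((2 - 59) - 22) = √(-57 - 22) = √(-79) = I*√79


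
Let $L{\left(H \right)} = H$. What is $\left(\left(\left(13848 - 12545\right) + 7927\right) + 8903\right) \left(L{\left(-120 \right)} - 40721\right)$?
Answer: $-740569853$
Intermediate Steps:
$\left(\left(\left(13848 - 12545\right) + 7927\right) + 8903\right) \left(L{\left(-120 \right)} - 40721\right) = \left(\left(\left(13848 - 12545\right) + 7927\right) + 8903\right) \left(-120 - 40721\right) = \left(\left(1303 + 7927\right) + 8903\right) \left(-40841\right) = \left(9230 + 8903\right) \left(-40841\right) = 18133 \left(-40841\right) = -740569853$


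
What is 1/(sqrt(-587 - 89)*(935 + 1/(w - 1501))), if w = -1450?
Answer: -227*I/5518368 ≈ -4.1135e-5*I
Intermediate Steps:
1/(sqrt(-587 - 89)*(935 + 1/(w - 1501))) = 1/(sqrt(-587 - 89)*(935 + 1/(-1450 - 1501))) = 1/(sqrt(-676)*(935 + 1/(-2951))) = 1/((26*I)*(935 - 1/2951)) = 1/((26*I)*(2759184/2951)) = 1/(5518368*I/227) = -227*I/5518368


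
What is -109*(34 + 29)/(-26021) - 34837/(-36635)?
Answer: 1158066122/953279335 ≈ 1.2148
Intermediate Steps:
-109*(34 + 29)/(-26021) - 34837/(-36635) = -109*63*(-1/26021) - 34837*(-1/36635) = -6867*(-1/26021) + 34837/36635 = 6867/26021 + 34837/36635 = 1158066122/953279335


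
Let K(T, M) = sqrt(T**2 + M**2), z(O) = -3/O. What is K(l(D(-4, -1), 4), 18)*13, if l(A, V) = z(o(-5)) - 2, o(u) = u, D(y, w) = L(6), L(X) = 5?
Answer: 13*sqrt(8149)/5 ≈ 234.71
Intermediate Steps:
D(y, w) = 5
l(A, V) = -7/5 (l(A, V) = -3/(-5) - 2 = -3*(-1/5) - 2 = 3/5 - 2 = -7/5)
K(T, M) = sqrt(M**2 + T**2)
K(l(D(-4, -1), 4), 18)*13 = sqrt(18**2 + (-7/5)**2)*13 = sqrt(324 + 49/25)*13 = sqrt(8149/25)*13 = (sqrt(8149)/5)*13 = 13*sqrt(8149)/5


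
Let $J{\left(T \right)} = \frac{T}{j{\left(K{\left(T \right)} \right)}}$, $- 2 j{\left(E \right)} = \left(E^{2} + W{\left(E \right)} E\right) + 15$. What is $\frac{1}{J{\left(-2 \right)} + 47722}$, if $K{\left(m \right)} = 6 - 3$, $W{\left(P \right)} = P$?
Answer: $\frac{33}{1574830} \approx 2.0955 \cdot 10^{-5}$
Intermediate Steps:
$K{\left(m \right)} = 3$ ($K{\left(m \right)} = 6 - 3 = 3$)
$j{\left(E \right)} = - \frac{15}{2} - E^{2}$ ($j{\left(E \right)} = - \frac{\left(E^{2} + E E\right) + 15}{2} = - \frac{\left(E^{2} + E^{2}\right) + 15}{2} = - \frac{2 E^{2} + 15}{2} = - \frac{15 + 2 E^{2}}{2} = - \frac{15}{2} - E^{2}$)
$J{\left(T \right)} = - \frac{2 T}{33}$ ($J{\left(T \right)} = \frac{T}{- \frac{15}{2} - 3^{2}} = \frac{T}{- \frac{15}{2} - 9} = \frac{T}{- \frac{33}{2}} = T \left(- \frac{2}{33}\right) = - \frac{2 T}{33}$)
$\frac{1}{J{\left(-2 \right)} + 47722} = \frac{1}{\left(- \frac{2}{33}\right) \left(-2\right) + 47722} = \frac{1}{\frac{4}{33} + 47722} = \frac{1}{\frac{1574830}{33}} = \frac{33}{1574830}$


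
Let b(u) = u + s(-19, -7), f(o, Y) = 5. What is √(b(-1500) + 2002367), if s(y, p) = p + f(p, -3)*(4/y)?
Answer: 8*√11286095/19 ≈ 1414.5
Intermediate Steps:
s(y, p) = p + 20/y (s(y, p) = p + 5*(4/y) = p + 20/y)
b(u) = -153/19 + u (b(u) = u + (-7 + 20/(-19)) = u + (-7 + 20*(-1/19)) = u + (-7 - 20/19) = u - 153/19 = -153/19 + u)
√(b(-1500) + 2002367) = √((-153/19 - 1500) + 2002367) = √(-28653/19 + 2002367) = √(38016320/19) = 8*√11286095/19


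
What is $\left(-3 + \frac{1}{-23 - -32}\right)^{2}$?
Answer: $\frac{676}{81} \approx 8.3457$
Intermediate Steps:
$\left(-3 + \frac{1}{-23 - -32}\right)^{2} = \left(-3 + \frac{1}{-23 + 32}\right)^{2} = \left(-3 + \frac{1}{9}\right)^{2} = \left(- \frac{26}{9}\right)^{2} = \frac{676}{81}$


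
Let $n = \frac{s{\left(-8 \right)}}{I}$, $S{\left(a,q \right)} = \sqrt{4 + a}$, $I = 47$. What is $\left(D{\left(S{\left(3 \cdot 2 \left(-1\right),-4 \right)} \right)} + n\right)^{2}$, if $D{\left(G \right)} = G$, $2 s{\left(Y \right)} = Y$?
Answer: $\frac{\left(4 - 47 i \sqrt{2}\right)^{2}}{2209} \approx -1.9928 - 0.24072 i$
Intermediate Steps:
$s{\left(Y \right)} = \frac{Y}{2}$
$n = - \frac{4}{47}$ ($n = \frac{\frac{1}{2} \left(-8\right)}{47} = \left(-4\right) \frac{1}{47} = - \frac{4}{47} \approx -0.085106$)
$\left(D{\left(S{\left(3 \cdot 2 \left(-1\right),-4 \right)} \right)} + n\right)^{2} = \left(\sqrt{4 + 3 \cdot 2 \left(-1\right)} - \frac{4}{47}\right)^{2} = \left(\sqrt{4 + 6 \left(-1\right)} - \frac{4}{47}\right)^{2} = \left(\sqrt{4 - 6} - \frac{4}{47}\right)^{2} = \left(\sqrt{-2} - \frac{4}{47}\right)^{2} = \left(i \sqrt{2} - \frac{4}{47}\right)^{2} = \left(- \frac{4}{47} + i \sqrt{2}\right)^{2}$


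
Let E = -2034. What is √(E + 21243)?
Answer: √19209 ≈ 138.60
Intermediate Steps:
√(E + 21243) = √(-2034 + 21243) = √19209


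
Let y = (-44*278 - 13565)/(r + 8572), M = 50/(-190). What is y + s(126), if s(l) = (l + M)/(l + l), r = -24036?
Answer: 40114883/18510408 ≈ 2.1672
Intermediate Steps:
M = -5/19 (M = 50*(-1/190) = -5/19 ≈ -0.26316)
y = 25797/15464 (y = (-44*278 - 13565)/(-24036 + 8572) = (-12232 - 13565)/(-15464) = -25797*(-1/15464) = 25797/15464 ≈ 1.6682)
s(l) = (-5/19 + l)/(2*l) (s(l) = (l - 5/19)/(l + l) = (-5/19 + l)/((2*l)) = (-5/19 + l)*(1/(2*l)) = (-5/19 + l)/(2*l))
y + s(126) = 25797/15464 + (1/38)*(-5 + 19*126)/126 = 25797/15464 + (1/38)*(1/126)*(-5 + 2394) = 25797/15464 + (1/38)*(1/126)*2389 = 25797/15464 + 2389/4788 = 40114883/18510408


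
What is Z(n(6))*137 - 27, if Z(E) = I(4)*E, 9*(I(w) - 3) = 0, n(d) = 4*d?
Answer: 9837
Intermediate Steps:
I(w) = 3 (I(w) = 3 + (⅑)*0 = 3 + 0 = 3)
Z(E) = 3*E
Z(n(6))*137 - 27 = (3*(4*6))*137 - 27 = (3*24)*137 - 27 = 72*137 - 27 = 9864 - 27 = 9837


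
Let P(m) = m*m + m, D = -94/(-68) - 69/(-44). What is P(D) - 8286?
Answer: -4629528459/559504 ≈ -8274.3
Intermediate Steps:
D = 2207/748 (D = -94*(-1/68) - 69*(-1/44) = 47/34 + 69/44 = 2207/748 ≈ 2.9505)
P(m) = m + m² (P(m) = m² + m = m + m²)
P(D) - 8286 = 2207*(1 + 2207/748)/748 - 8286 = (2207/748)*(2955/748) - 8286 = 6521685/559504 - 8286 = -4629528459/559504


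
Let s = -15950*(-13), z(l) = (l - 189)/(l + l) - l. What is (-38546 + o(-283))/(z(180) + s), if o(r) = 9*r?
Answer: -1643720/8286799 ≈ -0.19835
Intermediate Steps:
z(l) = -l + (-189 + l)/(2*l) (z(l) = (-189 + l)/((2*l)) - l = (-189 + l)*(1/(2*l)) - l = (-189 + l)/(2*l) - l = -l + (-189 + l)/(2*l))
s = 207350
(-38546 + o(-283))/(z(180) + s) = (-38546 + 9*(-283))/((½ - 1*180 - 189/2/180) + 207350) = (-38546 - 2547)/((½ - 180 - 189/2*1/180) + 207350) = -41093/((½ - 180 - 21/40) + 207350) = -41093/(-7201/40 + 207350) = -41093/8286799/40 = -41093*40/8286799 = -1643720/8286799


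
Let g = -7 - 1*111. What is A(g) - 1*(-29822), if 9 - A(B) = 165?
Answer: 29666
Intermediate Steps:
g = -118 (g = -7 - 111 = -118)
A(B) = -156 (A(B) = 9 - 1*165 = 9 - 165 = -156)
A(g) - 1*(-29822) = -156 - 1*(-29822) = -156 + 29822 = 29666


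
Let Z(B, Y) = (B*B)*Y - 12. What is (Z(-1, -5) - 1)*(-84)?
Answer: 1512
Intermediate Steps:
Z(B, Y) = -12 + Y*B² (Z(B, Y) = B²*Y - 12 = Y*B² - 12 = -12 + Y*B²)
(Z(-1, -5) - 1)*(-84) = ((-12 - 5*(-1)²) - 1)*(-84) = ((-12 - 5*1) - 1)*(-84) = ((-12 - 5) - 1)*(-84) = (-17 - 1)*(-84) = -18*(-84) = 1512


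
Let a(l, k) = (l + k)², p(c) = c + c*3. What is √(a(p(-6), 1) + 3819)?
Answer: 2*√1087 ≈ 65.939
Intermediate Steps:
p(c) = 4*c (p(c) = c + 3*c = 4*c)
a(l, k) = (k + l)²
√(a(p(-6), 1) + 3819) = √((1 + 4*(-6))² + 3819) = √((1 - 24)² + 3819) = √((-23)² + 3819) = √(529 + 3819) = √4348 = 2*√1087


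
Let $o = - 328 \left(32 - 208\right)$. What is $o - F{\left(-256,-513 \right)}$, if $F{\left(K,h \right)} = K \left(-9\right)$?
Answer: $55424$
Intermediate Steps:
$F{\left(K,h \right)} = - 9 K$
$o = 57728$ ($o = \left(-328\right) \left(-176\right) = 57728$)
$o - F{\left(-256,-513 \right)} = 57728 - \left(-9\right) \left(-256\right) = 57728 - 2304 = 55424$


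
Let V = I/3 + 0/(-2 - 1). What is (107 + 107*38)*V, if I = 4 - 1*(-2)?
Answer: 8346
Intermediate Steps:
I = 6 (I = 4 + 2 = 6)
V = 2 (V = 6/3 + 0/(-2 - 1) = 6*(⅓) + 0/(-3) = 2 + 0*(-⅓) = 2 + 0 = 2)
(107 + 107*38)*V = (107 + 107*38)*2 = (107 + 4066)*2 = 4173*2 = 8346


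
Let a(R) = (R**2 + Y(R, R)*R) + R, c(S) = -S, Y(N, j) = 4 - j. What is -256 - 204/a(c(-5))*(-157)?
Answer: 25628/25 ≈ 1025.1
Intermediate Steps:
a(R) = R + R**2 + R*(4 - R) (a(R) = (R**2 + (4 - R)*R) + R = (R**2 + R*(4 - R)) + R = R + R**2 + R*(4 - R))
-256 - 204/a(c(-5))*(-157) = -256 - 204/(5*(-1*(-5)))*(-157) = -256 - 204/(5*5)*(-157) = -256 - 204/25*(-157) = -256 + 32028/25 = 25628/25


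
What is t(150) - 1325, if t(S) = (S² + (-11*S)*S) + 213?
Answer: -226112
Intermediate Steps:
t(S) = 213 - 10*S² (t(S) = (S² - 11*S²) + 213 = -10*S² + 213 = 213 - 10*S²)
t(150) - 1325 = (213 - 10*150²) - 1325 = (213 - 10*22500) - 1325 = (213 - 225000) - 1325 = -224787 - 1325 = -226112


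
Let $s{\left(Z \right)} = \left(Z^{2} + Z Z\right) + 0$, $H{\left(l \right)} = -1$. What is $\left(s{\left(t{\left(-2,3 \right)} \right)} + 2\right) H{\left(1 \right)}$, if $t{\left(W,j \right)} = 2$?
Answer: $-10$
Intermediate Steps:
$s{\left(Z \right)} = 2 Z^{2}$ ($s{\left(Z \right)} = \left(Z^{2} + Z^{2}\right) + 0 = 2 Z^{2} + 0 = 2 Z^{2}$)
$\left(s{\left(t{\left(-2,3 \right)} \right)} + 2\right) H{\left(1 \right)} = \left(2 \cdot 2^{2} + 2\right) \left(-1\right) = \left(2 \cdot 4 + 2\right) \left(-1\right) = \left(8 + 2\right) \left(-1\right) = 10 \left(-1\right) = -10$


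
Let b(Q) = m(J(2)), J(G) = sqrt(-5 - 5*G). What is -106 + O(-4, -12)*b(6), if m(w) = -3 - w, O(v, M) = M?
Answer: -70 + 12*I*sqrt(15) ≈ -70.0 + 46.476*I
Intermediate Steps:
b(Q) = -3 - I*sqrt(15) (b(Q) = -3 - sqrt(-5 - 5*2) = -3 - sqrt(-5 - 10) = -3 - sqrt(-15) = -3 - I*sqrt(15))
-106 + O(-4, -12)*b(6) = -106 - 12*(-3 - I*sqrt(15)) = -106 + (36 + 12*I*sqrt(15)) = -70 + 12*I*sqrt(15)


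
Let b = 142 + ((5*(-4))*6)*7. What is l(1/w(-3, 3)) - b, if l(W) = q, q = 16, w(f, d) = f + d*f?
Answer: 714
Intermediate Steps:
l(W) = 16
b = -698 (b = 142 - 20*6*7 = 142 - 120*7 = 142 - 840 = -698)
l(1/w(-3, 3)) - b = 16 - 1*(-698) = 16 + 698 = 714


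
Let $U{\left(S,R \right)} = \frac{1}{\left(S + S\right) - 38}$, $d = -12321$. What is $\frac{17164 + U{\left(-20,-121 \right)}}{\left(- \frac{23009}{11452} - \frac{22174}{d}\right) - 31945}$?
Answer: $- \frac{4497703173066}{8371019421479} \approx -0.53729$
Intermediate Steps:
$U{\left(S,R \right)} = \frac{1}{-38 + 2 S}$ ($U{\left(S,R \right)} = \frac{1}{2 S - 38} = \frac{1}{-38 + 2 S}$)
$\frac{17164 + U{\left(-20,-121 \right)}}{\left(- \frac{23009}{11452} - \frac{22174}{d}\right) - 31945} = \frac{17164 + \frac{1}{2 \left(-19 - 20\right)}}{\left(- \frac{23009}{11452} - \frac{22174}{-12321}\right) - 31945} = \frac{17164 + \frac{1}{2 \left(-39\right)}}{\left(\left(-23009\right) \frac{1}{11452} - - \frac{22174}{12321}\right) - 31945} = \frac{17164 + \frac{1}{2} \left(- \frac{1}{39}\right)}{\left(- \frac{3287}{1636} + \frac{22174}{12321}\right) - 31945} = \frac{17164 - \frac{1}{78}}{- \frac{4222463}{20157156} - 31945} = \frac{1338791}{78 \left(- \frac{643924570883}{20157156}\right)} = \frac{1338791}{78} \left(- \frac{20157156}{643924570883}\right) = - \frac{4497703173066}{8371019421479}$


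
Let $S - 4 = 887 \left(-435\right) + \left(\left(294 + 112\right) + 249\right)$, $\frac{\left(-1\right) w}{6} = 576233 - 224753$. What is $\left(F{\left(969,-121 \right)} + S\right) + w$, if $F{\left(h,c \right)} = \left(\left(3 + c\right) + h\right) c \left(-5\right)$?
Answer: $-1979211$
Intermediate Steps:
$F{\left(h,c \right)} = - 5 c \left(3 + c + h\right)$ ($F{\left(h,c \right)} = \left(3 + c + h\right) \left(- 5 c\right) = - 5 c \left(3 + c + h\right)$)
$w = -2108880$ ($w = - 6 \left(576233 - 224753\right) = \left(-6\right) 351480 = -2108880$)
$S = -385186$ ($S = 4 + \left(887 \left(-435\right) + \left(\left(294 + 112\right) + 249\right)\right) = 4 + \left(-385845 + \left(406 + 249\right)\right) = 4 + \left(-385845 + 655\right) = 4 - 385190 = -385186$)
$\left(F{\left(969,-121 \right)} + S\right) + w = \left(\left(-5\right) \left(-121\right) \left(3 - 121 + 969\right) - 385186\right) - 2108880 = \left(\left(-5\right) \left(-121\right) 851 - 385186\right) - 2108880 = \left(514855 - 385186\right) - 2108880 = 129669 - 2108880 = -1979211$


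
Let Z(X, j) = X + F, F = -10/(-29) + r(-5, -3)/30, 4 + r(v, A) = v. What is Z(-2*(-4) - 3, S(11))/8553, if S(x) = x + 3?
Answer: 1463/2480370 ≈ 0.00058983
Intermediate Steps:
r(v, A) = -4 + v
S(x) = 3 + x
F = 13/290 (F = -10/(-29) + (-4 - 5)/30 = -10*(-1/29) - 9*1/30 = 10/29 - 3/10 = 13/290 ≈ 0.044828)
Z(X, j) = 13/290 + X (Z(X, j) = X + 13/290 = 13/290 + X)
Z(-2*(-4) - 3, S(11))/8553 = (13/290 + (-2*(-4) - 3))/8553 = (13/290 + (8 - 3))*(1/8553) = (13/290 + 5)*(1/8553) = (1463/290)*(1/8553) = 1463/2480370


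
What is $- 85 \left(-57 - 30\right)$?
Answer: $7395$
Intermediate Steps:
$- 85 \left(-57 - 30\right) = \left(-85\right) \left(-87\right) = 7395$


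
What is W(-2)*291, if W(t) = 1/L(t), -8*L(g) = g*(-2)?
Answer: -582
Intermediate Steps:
L(g) = g/4 (L(g) = -g*(-2)/8 = -(-1)*g/4 = g/4)
W(t) = 4/t (W(t) = 1/(t/4) = 4/t)
W(-2)*291 = (4/(-2))*291 = (4*(-½))*291 = -2*291 = -582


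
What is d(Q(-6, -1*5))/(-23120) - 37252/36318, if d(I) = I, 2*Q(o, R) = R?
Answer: -172235089/167934432 ≈ -1.0256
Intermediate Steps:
Q(o, R) = R/2
d(Q(-6, -1*5))/(-23120) - 37252/36318 = ((-1*5)/2)/(-23120) - 37252/36318 = ((½)*(-5))*(-1/23120) - 37252*1/36318 = -5/2*(-1/23120) - 18626/18159 = 1/9248 - 18626/18159 = -172235089/167934432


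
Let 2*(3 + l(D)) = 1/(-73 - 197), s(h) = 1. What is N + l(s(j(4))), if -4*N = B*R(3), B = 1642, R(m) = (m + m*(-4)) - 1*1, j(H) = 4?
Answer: 2215079/540 ≈ 4102.0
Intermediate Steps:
R(m) = -1 - 3*m (R(m) = (m - 4*m) - 1 = -3*m - 1 = -1 - 3*m)
l(D) = -1621/540 (l(D) = -3 + 1/(2*(-73 - 197)) = -3 + (½)/(-270) = -3 + (½)*(-1/270) = -3 - 1/540 = -1621/540)
N = 4105 (N = -821*(-1 - 3*3)/2 = -821*(-1 - 9)/2 = -821*(-10)/2 = -¼*(-16420) = 4105)
N + l(s(j(4))) = 4105 - 1621/540 = 2215079/540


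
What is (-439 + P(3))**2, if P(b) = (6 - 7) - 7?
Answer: 199809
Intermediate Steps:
P(b) = -8 (P(b) = -1 - 7 = -8)
(-439 + P(3))**2 = (-439 - 8)**2 = (-447)**2 = 199809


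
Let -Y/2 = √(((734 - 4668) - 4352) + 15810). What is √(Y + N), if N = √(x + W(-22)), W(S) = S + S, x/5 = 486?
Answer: √(√2386 - 12*√209) ≈ 11.164*I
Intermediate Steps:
x = 2430 (x = 5*486 = 2430)
W(S) = 2*S
Y = -12*√209 (Y = -2*√(((734 - 4668) - 4352) + 15810) = -2*√((-3934 - 4352) + 15810) = -2*√(-8286 + 15810) = -12*√209 ≈ -173.48)
N = √2386 (N = √(2430 + 2*(-22)) = √(2430 - 44) = √2386 ≈ 48.847)
√(Y + N) = √(-12*√209 + √2386) = √(√2386 - 12*√209)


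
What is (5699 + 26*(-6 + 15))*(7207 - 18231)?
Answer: -65405392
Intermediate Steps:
(5699 + 26*(-6 + 15))*(7207 - 18231) = (5699 + 26*9)*(-11024) = (5699 + 234)*(-11024) = 5933*(-11024) = -65405392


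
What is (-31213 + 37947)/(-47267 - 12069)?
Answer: -3367/29668 ≈ -0.11349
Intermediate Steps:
(-31213 + 37947)/(-47267 - 12069) = 6734/(-59336) = 6734*(-1/59336) = -3367/29668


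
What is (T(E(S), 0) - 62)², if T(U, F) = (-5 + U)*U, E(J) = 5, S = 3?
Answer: 3844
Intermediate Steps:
T(U, F) = U*(-5 + U)
(T(E(S), 0) - 62)² = (5*(-5 + 5) - 62)² = (5*0 - 62)² = (0 - 62)² = (-62)² = 3844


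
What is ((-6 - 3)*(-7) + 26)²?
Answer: 7921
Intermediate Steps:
((-6 - 3)*(-7) + 26)² = (-9*(-7) + 26)² = (63 + 26)² = 89² = 7921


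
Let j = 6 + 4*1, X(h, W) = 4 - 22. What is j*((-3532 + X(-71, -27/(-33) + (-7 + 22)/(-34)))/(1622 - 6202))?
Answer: 1775/229 ≈ 7.7511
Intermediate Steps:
X(h, W) = -18
j = 10 (j = 6 + 4 = 10)
j*((-3532 + X(-71, -27/(-33) + (-7 + 22)/(-34)))/(1622 - 6202)) = 10*((-3532 - 18)/(1622 - 6202)) = 10*(-3550/(-4580)) = 10*(-3550*(-1/4580)) = 10*(355/458) = 1775/229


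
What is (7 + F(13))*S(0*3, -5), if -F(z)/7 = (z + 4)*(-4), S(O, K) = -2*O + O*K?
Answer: 0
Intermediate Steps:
S(O, K) = -2*O + K*O
F(z) = 112 + 28*z (F(z) = -7*(z + 4)*(-4) = -7*(4 + z)*(-4) = -7*(-16 - 4*z) = 112 + 28*z)
(7 + F(13))*S(0*3, -5) = (7 + (112 + 28*13))*((0*3)*(-2 - 5)) = (7 + (112 + 364))*(0*(-7)) = (7 + 476)*0 = 483*0 = 0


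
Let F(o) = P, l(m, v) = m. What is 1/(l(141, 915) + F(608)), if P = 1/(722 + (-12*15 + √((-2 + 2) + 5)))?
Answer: 41420561/5840375524 + √5/5840375524 ≈ 0.0070921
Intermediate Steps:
P = 1/(542 + √5) (P = 1/(722 + (-180 + √(0 + 5))) = 1/(722 + (-180 + √5)) = 1/(542 + √5) ≈ 0.0018374)
F(o) = 542/293759 - √5/293759
1/(l(141, 915) + F(608)) = 1/(141 + (542/293759 - √5/293759)) = 1/(41420561/293759 - √5/293759)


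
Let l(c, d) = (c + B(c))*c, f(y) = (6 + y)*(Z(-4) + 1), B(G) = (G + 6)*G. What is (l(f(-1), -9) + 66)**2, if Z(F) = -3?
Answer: 54756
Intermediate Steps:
B(G) = G*(6 + G) (B(G) = (6 + G)*G = G*(6 + G))
f(y) = -12 - 2*y (f(y) = (6 + y)*(-3 + 1) = (6 + y)*(-2) = -12 - 2*y)
l(c, d) = c*(c + c*(6 + c)) (l(c, d) = (c + c*(6 + c))*c = c*(c + c*(6 + c)))
(l(f(-1), -9) + 66)**2 = ((-12 - 2*(-1))**2*(7 + (-12 - 2*(-1))) + 66)**2 = ((-12 + 2)**2*(7 + (-12 + 2)) + 66)**2 = ((-10)**2*(7 - 10) + 66)**2 = (100*(-3) + 66)**2 = (-300 + 66)**2 = (-234)**2 = 54756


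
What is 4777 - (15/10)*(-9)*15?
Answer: 9959/2 ≈ 4979.5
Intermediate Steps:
4777 - (15/10)*(-9)*15 = 4777 - (15*(⅒))*(-9)*15 = 4777 - (3/2)*(-9)*15 = 4777 - (-27)*15/2 = 4777 - 1*(-405/2) = 4777 + 405/2 = 9959/2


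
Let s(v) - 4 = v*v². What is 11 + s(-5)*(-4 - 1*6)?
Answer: 1221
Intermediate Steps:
s(v) = 4 + v³ (s(v) = 4 + v*v² = 4 + v³)
11 + s(-5)*(-4 - 1*6) = 11 + (4 + (-5)³)*(-4 - 1*6) = 11 + (4 - 125)*(-4 - 6) = 11 - 121*(-10) = 11 + 1210 = 1221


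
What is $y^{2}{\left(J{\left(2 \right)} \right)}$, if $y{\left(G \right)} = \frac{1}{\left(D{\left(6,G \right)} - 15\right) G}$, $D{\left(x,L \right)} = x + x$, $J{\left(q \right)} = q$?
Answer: $\frac{1}{36} \approx 0.027778$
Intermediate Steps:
$D{\left(x,L \right)} = 2 x$
$y{\left(G \right)} = - \frac{1}{3 G}$ ($y{\left(G \right)} = \frac{1}{\left(2 \cdot 6 - 15\right) G} = \frac{1}{\left(12 - 15\right) G} = \frac{1}{\left(-3\right) G} = - \frac{1}{3 G}$)
$y^{2}{\left(J{\left(2 \right)} \right)} = \left(- \frac{1}{3 \cdot 2}\right)^{2} = \left(\left(- \frac{1}{3}\right) \frac{1}{2}\right)^{2} = \left(- \frac{1}{6}\right)^{2} = \frac{1}{36}$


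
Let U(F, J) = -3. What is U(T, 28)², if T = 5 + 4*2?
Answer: 9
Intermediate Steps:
T = 13 (T = 5 + 8 = 13)
U(T, 28)² = (-3)² = 9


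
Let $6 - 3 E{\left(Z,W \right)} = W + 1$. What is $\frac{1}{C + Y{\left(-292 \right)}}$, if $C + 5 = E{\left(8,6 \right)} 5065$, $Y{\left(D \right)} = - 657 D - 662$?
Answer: $\frac{3}{568466} \approx 5.2774 \cdot 10^{-6}$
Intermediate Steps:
$E{\left(Z,W \right)} = \frac{5}{3} - \frac{W}{3}$ ($E{\left(Z,W \right)} = 2 - \frac{W + 1}{3} = 2 - \frac{1 + W}{3} = 2 - \left(\frac{1}{3} + \frac{W}{3}\right) = \frac{5}{3} - \frac{W}{3}$)
$Y{\left(D \right)} = -662 - 657 D$
$C = - \frac{5080}{3}$ ($C = -5 + \left(\frac{5}{3} - 2\right) 5065 = -5 - \frac{5065}{3} = - \frac{5080}{3} \approx -1693.3$)
$\frac{1}{C + Y{\left(-292 \right)}} = \frac{1}{- \frac{5080}{3} - -191182} = \frac{1}{- \frac{5080}{3} + \left(-662 + 191844\right)} = \frac{1}{- \frac{5080}{3} + 191182} = \frac{1}{\frac{568466}{3}} = \frac{3}{568466}$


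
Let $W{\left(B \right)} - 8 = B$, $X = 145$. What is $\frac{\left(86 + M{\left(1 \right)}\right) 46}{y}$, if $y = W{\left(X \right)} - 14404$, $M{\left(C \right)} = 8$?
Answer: $- \frac{4324}{14251} \approx -0.30342$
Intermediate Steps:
$W{\left(B \right)} = 8 + B$
$y = -14251$ ($y = \left(8 + 145\right) - 14404 = 153 - 14404 = -14251$)
$\frac{\left(86 + M{\left(1 \right)}\right) 46}{y} = \frac{\left(86 + 8\right) 46}{-14251} = 94 \cdot 46 \left(- \frac{1}{14251}\right) = 4324 \left(- \frac{1}{14251}\right) = - \frac{4324}{14251}$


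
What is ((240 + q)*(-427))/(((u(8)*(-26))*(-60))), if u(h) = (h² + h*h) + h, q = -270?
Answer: 427/7072 ≈ 0.060379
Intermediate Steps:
u(h) = h + 2*h² (u(h) = (h² + h²) + h = 2*h² + h = h + 2*h²)
((240 + q)*(-427))/(((u(8)*(-26))*(-60))) = ((240 - 270)*(-427))/((((8*(1 + 2*8))*(-26))*(-60))) = (-30*(-427))/((((8*(1 + 16))*(-26))*(-60))) = 12810/((((8*17)*(-26))*(-60))) = 12810/(((136*(-26))*(-60))) = 12810/((-3536*(-60))) = 12810/212160 = 12810*(1/212160) = 427/7072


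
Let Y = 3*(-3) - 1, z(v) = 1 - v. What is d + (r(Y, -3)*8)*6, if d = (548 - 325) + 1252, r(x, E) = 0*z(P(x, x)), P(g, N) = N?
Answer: 1475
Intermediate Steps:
Y = -10 (Y = -9 - 1 = -10)
r(x, E) = 0 (r(x, E) = 0*(1 - x) = 0)
d = 1475 (d = 223 + 1252 = 1475)
d + (r(Y, -3)*8)*6 = 1475 + (0*8)*6 = 1475 + 0*6 = 1475 + 0 = 1475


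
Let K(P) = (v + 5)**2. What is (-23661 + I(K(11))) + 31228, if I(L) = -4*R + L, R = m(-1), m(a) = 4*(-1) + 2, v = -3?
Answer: 7579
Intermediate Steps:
m(a) = -2 (m(a) = -4 + 2 = -2)
R = -2
K(P) = 4 (K(P) = (-3 + 5)**2 = 2**2 = 4)
I(L) = 8 + L (I(L) = -4*(-2) + L = 8 + L)
(-23661 + I(K(11))) + 31228 = (-23661 + (8 + 4)) + 31228 = (-23661 + 12) + 31228 = -23649 + 31228 = 7579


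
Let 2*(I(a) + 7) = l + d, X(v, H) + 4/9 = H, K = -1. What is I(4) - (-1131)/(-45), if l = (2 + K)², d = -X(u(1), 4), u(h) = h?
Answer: -3007/90 ≈ -33.411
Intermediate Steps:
X(v, H) = -4/9 + H
d = -32/9 (d = -(-4/9 + 4) = -1*32/9 = -32/9 ≈ -3.5556)
l = 1 (l = (2 - 1)² = 1² = 1)
I(a) = -149/18 (I(a) = -7 + (1 - 32/9)/2 = -7 + (½)*(-23/9) = -7 - 23/18 = -149/18)
I(4) - (-1131)/(-45) = -149/18 - (-1131)/(-45) = -149/18 - (-1131)*(-1)/45 = -149/18 - 29*13/15 = -149/18 - 377/15 = -3007/90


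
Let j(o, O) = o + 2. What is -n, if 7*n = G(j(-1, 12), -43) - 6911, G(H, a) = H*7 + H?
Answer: 6903/7 ≈ 986.14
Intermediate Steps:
j(o, O) = 2 + o
G(H, a) = 8*H (G(H, a) = 7*H + H = 8*H)
n = -6903/7 (n = (8*(2 - 1) - 6911)/7 = (8*1 - 6911)/7 = (8 - 6911)/7 = (⅐)*(-6903) = -6903/7 ≈ -986.14)
-n = -1*(-6903/7) = 6903/7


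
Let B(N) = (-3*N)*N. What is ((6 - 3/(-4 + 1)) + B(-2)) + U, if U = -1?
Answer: -6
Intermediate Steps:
B(N) = -3*N²
((6 - 3/(-4 + 1)) + B(-2)) + U = ((6 - 3/(-4 + 1)) - 3*(-2)²) - 1 = ((6 - 3/(-3)) - 3*4) - 1 = ((6 - 3*(-⅓)) - 12) - 1 = ((6 + 1) - 12) - 1 = (7 - 12) - 1 = -5 - 1 = -6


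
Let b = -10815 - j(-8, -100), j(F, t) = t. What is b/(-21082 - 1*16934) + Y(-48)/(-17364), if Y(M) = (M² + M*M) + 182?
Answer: 329885/55009152 ≈ 0.0059969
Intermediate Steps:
Y(M) = 182 + 2*M² (Y(M) = (M² + M²) + 182 = 2*M² + 182 = 182 + 2*M²)
b = -10715 (b = -10815 - 1*(-100) = -10815 + 100 = -10715)
b/(-21082 - 1*16934) + Y(-48)/(-17364) = -10715/(-21082 - 1*16934) + (182 + 2*(-48)²)/(-17364) = -10715/(-21082 - 16934) + (182 + 2*2304)*(-1/17364) = -10715/(-38016) + (182 + 4608)*(-1/17364) = -10715*(-1/38016) + 4790*(-1/17364) = 10715/38016 - 2395/8682 = 329885/55009152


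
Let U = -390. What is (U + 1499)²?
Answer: 1229881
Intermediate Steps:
(U + 1499)² = (-390 + 1499)² = 1109² = 1229881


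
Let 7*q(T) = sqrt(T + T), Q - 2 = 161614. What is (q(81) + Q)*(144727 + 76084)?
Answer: 35686590576 + 1987299*sqrt(2)/7 ≈ 3.5687e+10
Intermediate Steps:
Q = 161616 (Q = 2 + 161614 = 161616)
q(T) = sqrt(2)*sqrt(T)/7 (q(T) = sqrt(T + T)/7 = sqrt(2*T)/7 = (sqrt(2)*sqrt(T))/7 = sqrt(2)*sqrt(T)/7)
(q(81) + Q)*(144727 + 76084) = (sqrt(2)*sqrt(81)/7 + 161616)*(144727 + 76084) = ((1/7)*sqrt(2)*9 + 161616)*220811 = (9*sqrt(2)/7 + 161616)*220811 = (161616 + 9*sqrt(2)/7)*220811 = 35686590576 + 1987299*sqrt(2)/7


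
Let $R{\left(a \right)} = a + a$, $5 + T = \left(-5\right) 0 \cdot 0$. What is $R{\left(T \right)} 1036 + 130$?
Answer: $-10230$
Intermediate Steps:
$T = -5$ ($T = -5 + \left(-5\right) 0 \cdot 0 = -5 + 0 \cdot 0 = -5 + 0 = -5$)
$R{\left(a \right)} = 2 a$
$R{\left(T \right)} 1036 + 130 = 2 \left(-5\right) 1036 + 130 = \left(-10\right) 1036 + 130 = -10360 + 130 = -10230$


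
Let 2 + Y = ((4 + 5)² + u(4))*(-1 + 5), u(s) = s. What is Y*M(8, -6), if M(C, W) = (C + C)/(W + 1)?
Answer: -5408/5 ≈ -1081.6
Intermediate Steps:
M(C, W) = 2*C/(1 + W) (M(C, W) = (2*C)/(1 + W) = 2*C/(1 + W))
Y = 338 (Y = -2 + ((4 + 5)² + 4)*(-1 + 5) = -2 + (9² + 4)*4 = -2 + (81 + 4)*4 = -2 + 85*4 = -2 + 340 = 338)
Y*M(8, -6) = 338*(2*8/(1 - 6)) = 338*(2*8/(-5)) = 338*(2*8*(-⅕)) = 338*(-16/5) = -5408/5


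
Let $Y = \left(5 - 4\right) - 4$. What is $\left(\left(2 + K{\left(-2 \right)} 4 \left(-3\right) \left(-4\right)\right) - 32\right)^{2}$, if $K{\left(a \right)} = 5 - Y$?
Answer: $125316$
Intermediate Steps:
$Y = -3$ ($Y = 1 - 4 = -3$)
$K{\left(a \right)} = 8$ ($K{\left(a \right)} = 5 - -3 = 5 + 3 = 8$)
$\left(\left(2 + K{\left(-2 \right)} 4 \left(-3\right) \left(-4\right)\right) - 32\right)^{2} = \left(\left(2 + 8 \cdot 4 \left(-3\right) \left(-4\right)\right) - 32\right)^{2} = \left(\left(2 + 8 \left(\left(-12\right) \left(-4\right)\right)\right) - 32\right)^{2} = \left(\left(2 + 8 \cdot 48\right) - 32\right)^{2} = \left(\left(2 + 384\right) - 32\right)^{2} = \left(386 - 32\right)^{2} = 354^{2} = 125316$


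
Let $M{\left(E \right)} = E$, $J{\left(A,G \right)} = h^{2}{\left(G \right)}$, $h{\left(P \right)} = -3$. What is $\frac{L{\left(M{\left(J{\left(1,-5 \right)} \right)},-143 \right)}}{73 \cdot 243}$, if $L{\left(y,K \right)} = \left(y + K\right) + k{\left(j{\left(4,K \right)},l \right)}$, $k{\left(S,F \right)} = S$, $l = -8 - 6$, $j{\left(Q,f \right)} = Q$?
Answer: $- \frac{130}{17739} \approx -0.0073285$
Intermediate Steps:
$l = -14$
$J{\left(A,G \right)} = 9$ ($J{\left(A,G \right)} = \left(-3\right)^{2} = 9$)
$L{\left(y,K \right)} = 4 + K + y$ ($L{\left(y,K \right)} = \left(y + K\right) + 4 = \left(K + y\right) + 4 = 4 + K + y$)
$\frac{L{\left(M{\left(J{\left(1,-5 \right)} \right)},-143 \right)}}{73 \cdot 243} = \frac{4 - 143 + 9}{73 \cdot 243} = - \frac{130}{17739}$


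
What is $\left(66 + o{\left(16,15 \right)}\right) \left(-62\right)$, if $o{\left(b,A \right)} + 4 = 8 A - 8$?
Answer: $-10788$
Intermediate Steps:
$o{\left(b,A \right)} = -12 + 8 A$ ($o{\left(b,A \right)} = -4 + \left(8 A - 8\right) = -4 + \left(-8 + 8 A\right) = -12 + 8 A$)
$\left(66 + o{\left(16,15 \right)}\right) \left(-62\right) = \left(66 + \left(-12 + 8 \cdot 15\right)\right) \left(-62\right) = \left(66 + \left(-12 + 120\right)\right) \left(-62\right) = \left(66 + 108\right) \left(-62\right) = 174 \left(-62\right) = -10788$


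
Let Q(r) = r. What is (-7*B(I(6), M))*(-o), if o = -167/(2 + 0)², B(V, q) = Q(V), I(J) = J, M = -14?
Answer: -3507/2 ≈ -1753.5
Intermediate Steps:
B(V, q) = V
o = -167/4 (o = -167/(2²) = -167/4 ≈ -41.750)
(-7*B(I(6), M))*(-o) = (-7*6)*(-1*(-167/4)) = -42*167/4 = -3507/2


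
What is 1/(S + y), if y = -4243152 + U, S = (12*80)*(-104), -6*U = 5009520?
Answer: -1/5177912 ≈ -1.9313e-7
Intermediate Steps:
U = -834920 (U = -⅙*5009520 = -834920)
S = -99840 (S = 960*(-104) = -99840)
y = -5078072 (y = -4243152 - 834920 = -5078072)
1/(S + y) = 1/(-99840 - 5078072) = 1/(-5177912) = -1/5177912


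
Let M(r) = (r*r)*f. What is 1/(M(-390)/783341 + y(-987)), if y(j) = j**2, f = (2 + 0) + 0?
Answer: 60257/58700524833 ≈ 1.0265e-6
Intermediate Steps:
f = 2 (f = 2 + 0 = 2)
M(r) = 2*r**2 (M(r) = (r*r)*2 = r**2*2 = 2*r**2)
1/(M(-390)/783341 + y(-987)) = 1/((2*(-390)**2)/783341 + (-987)**2) = 1/((2*152100)*(1/783341) + 974169) = 1/(304200*(1/783341) + 974169) = 1/(23400/60257 + 974169) = 1/(58700524833/60257) = 60257/58700524833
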